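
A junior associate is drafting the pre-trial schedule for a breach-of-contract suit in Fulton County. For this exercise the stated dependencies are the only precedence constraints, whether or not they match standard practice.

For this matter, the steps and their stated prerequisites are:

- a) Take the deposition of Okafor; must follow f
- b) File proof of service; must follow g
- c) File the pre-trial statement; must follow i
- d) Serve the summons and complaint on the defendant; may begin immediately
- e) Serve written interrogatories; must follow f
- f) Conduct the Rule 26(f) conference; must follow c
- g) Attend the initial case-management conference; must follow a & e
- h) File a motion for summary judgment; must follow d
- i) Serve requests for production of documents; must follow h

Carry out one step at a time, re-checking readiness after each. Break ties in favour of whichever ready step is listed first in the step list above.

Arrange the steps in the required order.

d has no prerequisites → d first.
h needed d, now all done → h.
i needed h, now all done → i.
That leaves c as the only ready step → c.
f needed c, now all done → f.
Now a and e have their prerequisites met. a is listed earlier, so a next.
e is the only step now ready → e.
g is the only step now ready → g.
b is the only step now ready → b.

d, h, i, c, f, a, e, g, b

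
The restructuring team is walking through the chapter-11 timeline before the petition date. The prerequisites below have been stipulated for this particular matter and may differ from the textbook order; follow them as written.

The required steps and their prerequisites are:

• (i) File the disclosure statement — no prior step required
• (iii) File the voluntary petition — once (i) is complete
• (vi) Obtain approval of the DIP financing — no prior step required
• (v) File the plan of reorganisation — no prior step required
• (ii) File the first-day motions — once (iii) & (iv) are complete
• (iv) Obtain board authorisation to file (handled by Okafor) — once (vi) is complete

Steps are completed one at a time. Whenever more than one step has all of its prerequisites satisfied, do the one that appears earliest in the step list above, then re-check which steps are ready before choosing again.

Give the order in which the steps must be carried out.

(i) (iii) (vi) (v) (iv) (ii)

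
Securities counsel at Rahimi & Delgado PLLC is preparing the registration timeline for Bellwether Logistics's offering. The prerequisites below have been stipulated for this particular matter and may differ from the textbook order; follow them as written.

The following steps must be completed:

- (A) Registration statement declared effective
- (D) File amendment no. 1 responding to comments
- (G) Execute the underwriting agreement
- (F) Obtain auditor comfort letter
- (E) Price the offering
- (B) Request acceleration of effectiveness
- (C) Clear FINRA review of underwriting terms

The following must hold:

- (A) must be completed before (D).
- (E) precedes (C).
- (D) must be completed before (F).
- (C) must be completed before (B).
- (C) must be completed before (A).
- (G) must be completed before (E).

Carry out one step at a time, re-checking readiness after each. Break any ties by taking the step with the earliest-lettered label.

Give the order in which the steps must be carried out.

(G) → (E) → (C) → (A) → (B) → (D) → (F)

(G) is the only step with nothing outstanding, so it goes first.
(E) is the only step now ready → (E).
That leaves (C) as the only ready step → (C).
(A) and (B) are both available; (A) has the earlier label → (A).
(D) now also ready, so the ready set is {(B), (D)}; (B) has the earlier label → (B).
(D) is the only step now ready → (D).
Next only (F) has its prerequisites met → (F).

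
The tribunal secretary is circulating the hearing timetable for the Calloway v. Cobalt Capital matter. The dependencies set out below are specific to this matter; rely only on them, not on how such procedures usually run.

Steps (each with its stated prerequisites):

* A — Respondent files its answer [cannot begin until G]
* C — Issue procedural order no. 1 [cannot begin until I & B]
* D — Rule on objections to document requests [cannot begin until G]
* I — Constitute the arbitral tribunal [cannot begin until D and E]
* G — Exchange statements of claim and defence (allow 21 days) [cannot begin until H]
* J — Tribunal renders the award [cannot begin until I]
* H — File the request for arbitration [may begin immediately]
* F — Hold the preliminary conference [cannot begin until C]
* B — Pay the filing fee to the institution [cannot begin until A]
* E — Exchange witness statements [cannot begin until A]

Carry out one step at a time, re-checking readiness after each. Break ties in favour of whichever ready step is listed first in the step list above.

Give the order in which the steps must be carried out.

H, G, A, D, B, E, I, C, J, F

H is the only step with nothing outstanding, so it goes first.
Next only G has its prerequisites met → G.
Ready: A and D. A is listed earlier → A.
B and E now also ready, so the ready set is {D, B, E}; D is listed earlier → D.
Ready: B and E. B is listed earlier → B.
E needed A, now all done → E.
That leaves I as the only ready step → I.
Ready: C and J. C is listed earlier → C.
Ready: J and F. J is listed earlier → J.
F is the only step now ready → F.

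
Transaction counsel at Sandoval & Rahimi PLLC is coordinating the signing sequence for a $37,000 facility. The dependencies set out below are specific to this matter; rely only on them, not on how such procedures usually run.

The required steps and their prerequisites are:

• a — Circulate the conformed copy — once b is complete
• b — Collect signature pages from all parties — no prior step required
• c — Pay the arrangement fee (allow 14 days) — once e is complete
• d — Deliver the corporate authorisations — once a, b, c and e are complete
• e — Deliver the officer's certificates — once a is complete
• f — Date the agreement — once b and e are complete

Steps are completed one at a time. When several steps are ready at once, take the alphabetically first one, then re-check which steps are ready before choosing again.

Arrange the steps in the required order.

b → a → e → c → d → f

b has no prerequisites → b first.
a is the only step now ready → a.
Next only e has its prerequisites met → e.
c and f are both available; c has the earlier label → c.
Ready: d and f. d has the earlier label → d.
f is the only step now ready → f.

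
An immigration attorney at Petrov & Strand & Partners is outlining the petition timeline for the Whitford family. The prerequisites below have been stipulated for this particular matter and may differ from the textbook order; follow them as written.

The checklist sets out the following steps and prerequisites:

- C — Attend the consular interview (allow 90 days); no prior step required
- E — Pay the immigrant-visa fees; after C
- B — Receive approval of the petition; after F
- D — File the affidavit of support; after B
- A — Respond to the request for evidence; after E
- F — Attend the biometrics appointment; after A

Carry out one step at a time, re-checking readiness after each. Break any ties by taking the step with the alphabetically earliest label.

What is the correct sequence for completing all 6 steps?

C, E, A, F, B, D

C has no prerequisites → C first.
E needed C, now all done → E.
That leaves A as the only ready step → A.
F needed A, now all done → F.
B is the only step now ready → B.
Next only D has its prerequisites met → D.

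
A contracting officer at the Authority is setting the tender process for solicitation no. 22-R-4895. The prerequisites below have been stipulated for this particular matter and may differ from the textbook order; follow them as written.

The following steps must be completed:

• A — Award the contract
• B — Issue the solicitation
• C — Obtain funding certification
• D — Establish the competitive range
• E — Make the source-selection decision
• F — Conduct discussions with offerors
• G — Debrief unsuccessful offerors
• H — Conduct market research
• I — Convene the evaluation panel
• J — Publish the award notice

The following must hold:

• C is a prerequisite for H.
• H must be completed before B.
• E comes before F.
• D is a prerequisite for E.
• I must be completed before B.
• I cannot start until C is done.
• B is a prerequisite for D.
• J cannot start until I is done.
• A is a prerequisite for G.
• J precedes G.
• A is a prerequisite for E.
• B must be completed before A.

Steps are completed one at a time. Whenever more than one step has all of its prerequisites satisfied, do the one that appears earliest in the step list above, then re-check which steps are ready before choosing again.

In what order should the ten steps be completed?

C H I B A D E F J G

C has no prerequisites → C first.
Now H and I have their prerequisites met. H is listed earlier, so H next.
That leaves I as the only ready step → I.
Ready: B and J. B is listed earlier → B.
A, D and J are all available; A is listed earlier → A.
Ready: D and J. D is listed earlier → D.
Ready: E and J. E is listed earlier → E.
Now F and J have their prerequisites met. F is listed earlier, so F next.
That leaves J as the only ready step → J.
G needed A and J, now all done → G.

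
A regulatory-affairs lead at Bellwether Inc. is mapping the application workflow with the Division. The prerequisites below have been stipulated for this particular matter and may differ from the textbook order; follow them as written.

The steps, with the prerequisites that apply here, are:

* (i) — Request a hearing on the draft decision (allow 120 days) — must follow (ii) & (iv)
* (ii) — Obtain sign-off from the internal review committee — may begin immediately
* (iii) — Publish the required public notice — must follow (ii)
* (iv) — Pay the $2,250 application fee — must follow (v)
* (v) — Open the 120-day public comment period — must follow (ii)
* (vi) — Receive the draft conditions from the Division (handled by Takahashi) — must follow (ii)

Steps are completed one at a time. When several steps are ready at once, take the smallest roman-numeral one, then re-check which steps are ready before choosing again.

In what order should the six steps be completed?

(ii) (iii) (v) (iv) (i) (vi)

Only (ii) has no prerequisites, so it is first.
(iii), (v) and (vi) are all available; (iii) has the earlier label → (iii).
(v) and (vi) are both available; (v) has the earlier label → (v).
(iv) now also ready, so the ready set is {(iv), (vi)}; (iv) has the earlier label → (iv).
(i) now also ready, so the ready set is {(i), (vi)}; (i) has the earlier label → (i).
(vi) needed (ii), now all done → (vi).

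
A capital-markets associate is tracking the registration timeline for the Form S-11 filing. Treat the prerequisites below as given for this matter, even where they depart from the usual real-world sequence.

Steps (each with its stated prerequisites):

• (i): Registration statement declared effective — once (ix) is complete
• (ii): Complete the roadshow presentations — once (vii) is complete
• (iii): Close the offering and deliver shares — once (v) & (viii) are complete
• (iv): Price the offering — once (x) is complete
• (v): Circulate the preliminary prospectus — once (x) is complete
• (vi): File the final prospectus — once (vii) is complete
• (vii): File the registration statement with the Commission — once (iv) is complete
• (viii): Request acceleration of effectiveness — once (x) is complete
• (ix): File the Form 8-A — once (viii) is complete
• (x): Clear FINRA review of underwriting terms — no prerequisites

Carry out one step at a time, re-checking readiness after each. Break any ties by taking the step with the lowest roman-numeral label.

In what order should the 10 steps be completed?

(x) is the only step with nothing outstanding, so it goes first.
(iv), (v) and (viii) are all available; (iv) has the earlier label → (iv).
(vii) now also ready, so the ready set is {(v), (vii), (viii)}; (v) has the earlier label → (v).
(vii) and (viii) are both available; (vii) has the earlier label → (vii).
Ready: (ii), (vi) and (viii). (ii) has the earlier label → (ii).
(vi) and (viii) are both available; (vi) has the earlier label → (vi).
That leaves (viii) as the only ready step → (viii).
Ready: (iii) and (ix). (iii) has the earlier label → (iii).
Next only (ix) has its prerequisites met → (ix).
Next only (i) has its prerequisites met → (i).

(x) (iv) (v) (vii) (ii) (vi) (viii) (iii) (ix) (i)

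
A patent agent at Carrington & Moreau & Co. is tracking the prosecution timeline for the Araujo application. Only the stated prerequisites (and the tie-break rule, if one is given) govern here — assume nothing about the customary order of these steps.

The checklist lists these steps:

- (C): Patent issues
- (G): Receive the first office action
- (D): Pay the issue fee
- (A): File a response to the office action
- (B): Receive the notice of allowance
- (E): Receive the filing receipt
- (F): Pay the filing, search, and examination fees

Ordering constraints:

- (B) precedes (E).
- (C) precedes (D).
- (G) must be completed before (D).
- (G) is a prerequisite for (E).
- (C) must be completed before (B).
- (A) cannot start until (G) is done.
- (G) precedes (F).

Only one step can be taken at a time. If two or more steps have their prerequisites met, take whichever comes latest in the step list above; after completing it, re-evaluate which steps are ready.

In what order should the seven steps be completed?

Nothing is required for (G) and (C). (G) is listed later → (G) first.
Ready: (F), (A) and (C). (F) is listed later → (F).
(A) and (C) are both available; (A) is listed later → (A).
Next only (C) has its prerequisites met → (C).
Ready: (B) and (D). (B) is listed later → (B).
(E) and (D) are both available; (E) is listed later → (E).
(D) needed (G) and (C), now all done → (D).

(G) → (F) → (A) → (C) → (B) → (E) → (D)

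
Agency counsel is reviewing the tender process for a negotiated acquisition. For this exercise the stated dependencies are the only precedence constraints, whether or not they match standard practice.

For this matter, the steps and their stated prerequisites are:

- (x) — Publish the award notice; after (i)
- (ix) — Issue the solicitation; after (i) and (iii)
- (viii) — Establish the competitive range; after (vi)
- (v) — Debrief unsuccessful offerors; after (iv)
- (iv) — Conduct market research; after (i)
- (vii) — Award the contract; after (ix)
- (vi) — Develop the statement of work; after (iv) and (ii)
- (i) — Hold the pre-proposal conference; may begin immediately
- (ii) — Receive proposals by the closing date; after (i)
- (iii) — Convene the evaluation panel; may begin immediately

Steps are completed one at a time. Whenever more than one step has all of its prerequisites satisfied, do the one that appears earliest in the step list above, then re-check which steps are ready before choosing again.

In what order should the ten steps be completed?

(i) and (iii) have no prerequisites; (i) is listed earlier, so (i) is first.
(x), (iv) and (ii) now also ready, so the ready set is {(x), (iv), (ii), (iii)}; (x) is listed earlier → (x).
Ready: (iv), (ii) and (iii). (iv) is listed earlier → (iv).
(v) now also ready, so the ready set is {(v), (ii), (iii)}; (v) is listed earlier → (v).
Ready: (ii) and (iii). (ii) is listed earlier → (ii).
(vi) now also ready, so the ready set is {(vi), (iii)}; (vi) is listed earlier → (vi).
(viii) now also ready, so the ready set is {(viii), (iii)}; (viii) is listed earlier → (viii).
(iii) is the only step now ready → (iii).
(ix) is the only step now ready → (ix).
(vii) is the only step now ready → (vii).

(i) → (x) → (iv) → (v) → (ii) → (vi) → (viii) → (iii) → (ix) → (vii)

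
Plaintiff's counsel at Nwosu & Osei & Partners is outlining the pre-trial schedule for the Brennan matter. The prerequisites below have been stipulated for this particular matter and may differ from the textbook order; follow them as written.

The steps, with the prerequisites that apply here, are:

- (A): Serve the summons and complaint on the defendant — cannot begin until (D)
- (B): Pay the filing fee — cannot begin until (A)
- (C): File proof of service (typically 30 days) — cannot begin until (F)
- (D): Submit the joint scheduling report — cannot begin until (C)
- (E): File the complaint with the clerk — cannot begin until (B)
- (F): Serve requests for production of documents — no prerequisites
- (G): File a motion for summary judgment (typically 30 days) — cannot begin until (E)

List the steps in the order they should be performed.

(F) is the only step with nothing outstanding, so it goes first.
(C) is the only step now ready → (C).
(D) is the only step now ready → (D).
Next only (A) has its prerequisites met → (A).
Next only (B) has its prerequisites met → (B).
Next only (E) has its prerequisites met → (E).
Next only (G) has its prerequisites met → (G).

(F), (C), (D), (A), (B), (E), (G)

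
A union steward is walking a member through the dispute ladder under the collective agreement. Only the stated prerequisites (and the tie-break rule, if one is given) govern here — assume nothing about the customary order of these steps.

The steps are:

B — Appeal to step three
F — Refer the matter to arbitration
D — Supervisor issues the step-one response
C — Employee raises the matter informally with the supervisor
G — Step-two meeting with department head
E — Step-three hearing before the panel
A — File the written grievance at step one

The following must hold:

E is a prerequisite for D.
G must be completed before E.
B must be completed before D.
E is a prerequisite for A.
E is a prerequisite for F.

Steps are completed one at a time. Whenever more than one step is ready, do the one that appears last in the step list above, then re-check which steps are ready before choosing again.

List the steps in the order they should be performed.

G → E → A → C → F → B → D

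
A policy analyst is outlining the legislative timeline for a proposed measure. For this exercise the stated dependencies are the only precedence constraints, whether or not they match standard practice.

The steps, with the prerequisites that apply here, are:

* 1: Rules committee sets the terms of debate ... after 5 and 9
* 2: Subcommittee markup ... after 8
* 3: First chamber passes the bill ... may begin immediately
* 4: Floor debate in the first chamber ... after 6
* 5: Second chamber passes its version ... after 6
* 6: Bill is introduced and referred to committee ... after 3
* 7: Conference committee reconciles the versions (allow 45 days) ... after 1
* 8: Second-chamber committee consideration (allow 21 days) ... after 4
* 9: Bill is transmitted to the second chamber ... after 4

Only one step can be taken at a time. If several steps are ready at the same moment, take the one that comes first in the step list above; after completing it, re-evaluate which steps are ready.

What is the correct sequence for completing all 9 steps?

3, 6, 4, 5, 8, 2, 9, 1, 7

3 is the only step with nothing outstanding, so it goes first.
6 needed 3, now all done → 6.
4 and 5 are both available; 4 is listed earlier → 4.
8 and 9 now also ready, so the ready set is {5, 8, 9}; 5 is listed earlier → 5.
Ready: 8 and 9. 8 is listed earlier → 8.
2 and 9 are both available; 2 is listed earlier → 2.
9 needed 4, now all done → 9.
That leaves 1 as the only ready step → 1.
7 needed 1, now all done → 7.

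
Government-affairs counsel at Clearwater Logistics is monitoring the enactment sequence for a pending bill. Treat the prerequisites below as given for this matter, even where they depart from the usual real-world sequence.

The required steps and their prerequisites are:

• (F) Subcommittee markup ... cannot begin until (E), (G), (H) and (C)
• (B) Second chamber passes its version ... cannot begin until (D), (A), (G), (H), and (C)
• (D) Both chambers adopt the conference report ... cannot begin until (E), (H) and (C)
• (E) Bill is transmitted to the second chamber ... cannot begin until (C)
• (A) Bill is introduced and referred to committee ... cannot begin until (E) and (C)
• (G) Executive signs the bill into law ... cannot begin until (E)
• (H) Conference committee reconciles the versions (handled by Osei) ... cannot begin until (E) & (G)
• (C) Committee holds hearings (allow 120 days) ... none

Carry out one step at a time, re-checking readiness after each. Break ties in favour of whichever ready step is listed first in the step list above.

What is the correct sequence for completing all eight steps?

Only (C) has no prerequisites, so it is first.
(E) is the only step now ready → (E).
(A) and (G) are both available; (A) is listed earlier → (A).
Next only (G) has its prerequisites met → (G).
That leaves (H) as the only ready step → (H).
Ready: (F) and (D). (F) is listed earlier → (F).
(D) is the only step now ready → (D).
(B) is the only step now ready → (B).

(C) → (E) → (A) → (G) → (H) → (F) → (D) → (B)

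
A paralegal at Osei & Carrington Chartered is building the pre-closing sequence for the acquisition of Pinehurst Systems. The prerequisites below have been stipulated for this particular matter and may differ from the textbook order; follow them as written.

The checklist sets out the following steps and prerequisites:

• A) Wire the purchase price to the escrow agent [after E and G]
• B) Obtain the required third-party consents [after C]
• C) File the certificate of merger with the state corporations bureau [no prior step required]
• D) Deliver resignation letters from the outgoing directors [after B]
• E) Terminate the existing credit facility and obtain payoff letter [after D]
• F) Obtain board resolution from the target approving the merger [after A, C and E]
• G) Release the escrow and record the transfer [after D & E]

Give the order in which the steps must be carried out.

C → B → D → E → G → A → F

Only C has no prerequisites, so it is first.
B needed C, now all done → B.
D needed B, now all done → D.
That leaves E as the only ready step → E.
G is the only step now ready → G.
A needed E and G, now all done → A.
F is the only step now ready → F.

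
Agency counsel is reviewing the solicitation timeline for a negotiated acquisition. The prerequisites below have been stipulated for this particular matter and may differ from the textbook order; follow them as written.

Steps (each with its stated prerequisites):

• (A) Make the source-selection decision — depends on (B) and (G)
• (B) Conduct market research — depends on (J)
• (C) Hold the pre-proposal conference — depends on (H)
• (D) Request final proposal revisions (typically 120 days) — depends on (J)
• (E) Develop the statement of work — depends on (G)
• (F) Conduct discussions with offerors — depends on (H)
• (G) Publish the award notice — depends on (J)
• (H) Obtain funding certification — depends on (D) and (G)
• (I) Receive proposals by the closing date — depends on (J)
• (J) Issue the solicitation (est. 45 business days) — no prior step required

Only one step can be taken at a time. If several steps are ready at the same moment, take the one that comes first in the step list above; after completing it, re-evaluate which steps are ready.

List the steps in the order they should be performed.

(J) → (B) → (D) → (G) → (A) → (E) → (H) → (C) → (F) → (I)

(J) has no prerequisites → (J) first.
Now (B), (D), (G) and (I) have their prerequisites met. (B) is listed earlier, so (B) next.
(D), (G) and (I) are all available; (D) is listed earlier → (D).
Now (G) and (I) have their prerequisites met. (G) is listed earlier, so (G) next.
(A), (E) and (H) now also ready, so the ready set is {(A), (E), (H), (I)}; (A) is listed earlier → (A).
Now (E), (H) and (I) have their prerequisites met. (E) is listed earlier, so (E) next.
Ready: (H) and (I). (H) is listed earlier → (H).
Ready: (C), (F) and (I). (C) is listed earlier → (C).
Ready: (F) and (I). (F) is listed earlier → (F).
(I) needed (J), now all done → (I).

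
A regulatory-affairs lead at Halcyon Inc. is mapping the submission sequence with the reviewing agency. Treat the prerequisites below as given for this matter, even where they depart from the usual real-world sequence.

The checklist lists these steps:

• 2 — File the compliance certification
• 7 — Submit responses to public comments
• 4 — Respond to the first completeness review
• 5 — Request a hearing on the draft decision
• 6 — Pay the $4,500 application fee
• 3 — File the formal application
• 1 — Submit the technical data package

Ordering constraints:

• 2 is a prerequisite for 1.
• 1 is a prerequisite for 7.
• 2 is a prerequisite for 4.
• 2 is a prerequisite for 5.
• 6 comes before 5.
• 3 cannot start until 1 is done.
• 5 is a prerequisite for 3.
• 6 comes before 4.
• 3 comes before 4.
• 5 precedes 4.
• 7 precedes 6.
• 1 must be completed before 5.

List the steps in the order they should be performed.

2 is the only step with nothing outstanding, so it goes first.
1 needed 2, now all done → 1.
7 needed 1, now all done → 7.
6 needed 7, now all done → 6.
5 needed 2, 6 and 1, now all done → 5.
3 needed 5 and 1, now all done → 3.
Next only 4 has its prerequisites met → 4.

2 → 1 → 7 → 6 → 5 → 3 → 4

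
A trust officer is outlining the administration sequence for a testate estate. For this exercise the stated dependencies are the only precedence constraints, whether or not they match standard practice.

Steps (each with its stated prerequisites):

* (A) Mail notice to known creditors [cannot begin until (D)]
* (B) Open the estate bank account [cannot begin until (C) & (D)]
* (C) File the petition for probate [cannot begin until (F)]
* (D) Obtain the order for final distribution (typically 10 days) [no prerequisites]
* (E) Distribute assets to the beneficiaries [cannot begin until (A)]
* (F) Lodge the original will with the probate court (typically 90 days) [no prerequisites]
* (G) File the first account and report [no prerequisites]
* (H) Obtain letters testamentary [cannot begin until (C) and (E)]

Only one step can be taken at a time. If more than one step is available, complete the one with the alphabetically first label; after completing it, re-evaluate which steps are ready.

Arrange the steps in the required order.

Nothing is required for (D), (F) and (G). (D) has the earlier label → (D) first.
(A) now also ready, so the ready set is {(A), (F), (G)}; (A) has the earlier label → (A).
Ready: (E), (F) and (G). (E) has the earlier label → (E).
Now (F) and (G) have their prerequisites met. (F) has the earlier label, so (F) next.
(C) now also ready, so the ready set is {(C), (G)}; (C) has the earlier label → (C).
(B) and (H) now also ready, so the ready set is {(B), (G), (H)}; (B) has the earlier label → (B).
Ready: (G) and (H). (G) has the earlier label → (G).
(H) needed (C) and (E), now all done → (H).

(D), (A), (E), (F), (C), (B), (G), (H)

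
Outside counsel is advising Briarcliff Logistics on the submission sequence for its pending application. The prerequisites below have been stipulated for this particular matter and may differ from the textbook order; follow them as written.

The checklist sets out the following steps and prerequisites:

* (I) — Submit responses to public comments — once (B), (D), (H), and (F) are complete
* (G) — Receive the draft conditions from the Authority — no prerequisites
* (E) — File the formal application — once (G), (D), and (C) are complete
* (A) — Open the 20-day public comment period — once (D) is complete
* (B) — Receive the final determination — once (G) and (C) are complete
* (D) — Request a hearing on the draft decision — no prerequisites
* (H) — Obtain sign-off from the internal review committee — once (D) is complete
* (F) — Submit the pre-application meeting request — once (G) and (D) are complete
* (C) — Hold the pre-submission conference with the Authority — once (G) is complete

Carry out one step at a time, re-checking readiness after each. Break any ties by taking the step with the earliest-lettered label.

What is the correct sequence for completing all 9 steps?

(D) and (G) have no prerequisites; (D) has the earlier label, so (D) is first.
(A), (G) and (H) are all available; (A) has the earlier label → (A).
Ready: (G) and (H). (G) has the earlier label → (G).
(C) and (F) now also ready, so the ready set is {(C), (F), (H)}; (C) has the earlier label → (C).
Ready: (B), (E), (F) and (H). (B) has the earlier label → (B).
(E), (F) and (H) are all available; (E) has the earlier label → (E).
Now (F) and (H) have their prerequisites met. (F) has the earlier label, so (F) next.
(H) needed (D), now all done → (H).
(I) is the only step now ready → (I).

(D), (A), (G), (C), (B), (E), (F), (H), (I)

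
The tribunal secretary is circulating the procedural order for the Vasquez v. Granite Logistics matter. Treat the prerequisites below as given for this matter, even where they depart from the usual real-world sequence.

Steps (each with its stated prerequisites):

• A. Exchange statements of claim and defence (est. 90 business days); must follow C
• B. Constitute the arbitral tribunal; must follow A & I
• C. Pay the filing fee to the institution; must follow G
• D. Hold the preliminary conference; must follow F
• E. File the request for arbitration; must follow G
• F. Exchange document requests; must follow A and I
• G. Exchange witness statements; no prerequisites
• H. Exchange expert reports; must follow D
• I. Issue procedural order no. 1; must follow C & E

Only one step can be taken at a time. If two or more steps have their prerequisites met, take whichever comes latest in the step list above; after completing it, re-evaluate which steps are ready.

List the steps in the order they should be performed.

G has no prerequisites → G first.
Now E and C have their prerequisites met. E is listed later, so E next.
That leaves C as the only ready step → C.
Now I and A have their prerequisites met. I is listed later, so I next.
A is the only step now ready → A.
F and B are both available; F is listed later → F.
D and B are both available; D is listed later → D.
H now also ready, so the ready set is {H, B}; H is listed later → H.
B needed I and A, now all done → B.

G E C I A F D H B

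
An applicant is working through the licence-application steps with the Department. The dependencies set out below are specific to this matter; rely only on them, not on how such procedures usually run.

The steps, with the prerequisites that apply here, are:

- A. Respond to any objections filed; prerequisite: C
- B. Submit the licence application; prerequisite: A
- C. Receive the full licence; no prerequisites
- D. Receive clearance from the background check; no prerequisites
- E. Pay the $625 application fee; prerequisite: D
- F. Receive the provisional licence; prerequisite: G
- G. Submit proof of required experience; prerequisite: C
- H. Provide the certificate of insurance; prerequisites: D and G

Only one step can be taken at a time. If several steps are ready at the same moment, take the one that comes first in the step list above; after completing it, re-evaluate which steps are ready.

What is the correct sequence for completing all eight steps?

C and D have no prerequisites; C is listed earlier, so C is first.
A and G now also ready, so the ready set is {A, D, G}; A is listed earlier → A.
Now B, D and G have their prerequisites met. B is listed earlier, so B next.
Now D and G have their prerequisites met. D is listed earlier, so D next.
E and G are both available; E is listed earlier → E.
G needed C, now all done → G.
F and H are both available; F is listed earlier → F.
That leaves H as the only ready step → H.

C → A → B → D → E → G → F → H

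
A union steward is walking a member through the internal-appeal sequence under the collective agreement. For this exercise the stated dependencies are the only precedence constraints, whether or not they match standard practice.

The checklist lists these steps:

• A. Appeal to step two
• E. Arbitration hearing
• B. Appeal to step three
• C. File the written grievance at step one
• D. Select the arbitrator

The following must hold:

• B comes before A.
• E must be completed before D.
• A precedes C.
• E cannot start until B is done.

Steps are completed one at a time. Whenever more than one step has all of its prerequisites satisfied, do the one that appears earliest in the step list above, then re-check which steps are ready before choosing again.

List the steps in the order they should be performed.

B, A, E, C, D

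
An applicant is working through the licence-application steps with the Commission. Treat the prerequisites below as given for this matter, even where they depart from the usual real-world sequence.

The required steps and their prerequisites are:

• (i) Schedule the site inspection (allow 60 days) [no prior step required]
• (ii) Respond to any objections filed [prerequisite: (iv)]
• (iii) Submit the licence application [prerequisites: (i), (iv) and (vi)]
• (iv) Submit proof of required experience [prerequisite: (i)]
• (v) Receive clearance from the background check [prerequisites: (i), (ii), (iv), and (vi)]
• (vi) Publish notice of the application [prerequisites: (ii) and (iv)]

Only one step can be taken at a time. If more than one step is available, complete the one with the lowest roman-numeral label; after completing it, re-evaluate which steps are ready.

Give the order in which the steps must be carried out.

(i) has no prerequisites → (i) first.
(iv) is the only step now ready → (iv).
(ii) needed (iv), now all done → (ii).
Next only (vi) has its prerequisites met → (vi).
(iii) and (v) are both available; (iii) has the earlier label → (iii).
(v) is the only step now ready → (v).

(i) → (iv) → (ii) → (vi) → (iii) → (v)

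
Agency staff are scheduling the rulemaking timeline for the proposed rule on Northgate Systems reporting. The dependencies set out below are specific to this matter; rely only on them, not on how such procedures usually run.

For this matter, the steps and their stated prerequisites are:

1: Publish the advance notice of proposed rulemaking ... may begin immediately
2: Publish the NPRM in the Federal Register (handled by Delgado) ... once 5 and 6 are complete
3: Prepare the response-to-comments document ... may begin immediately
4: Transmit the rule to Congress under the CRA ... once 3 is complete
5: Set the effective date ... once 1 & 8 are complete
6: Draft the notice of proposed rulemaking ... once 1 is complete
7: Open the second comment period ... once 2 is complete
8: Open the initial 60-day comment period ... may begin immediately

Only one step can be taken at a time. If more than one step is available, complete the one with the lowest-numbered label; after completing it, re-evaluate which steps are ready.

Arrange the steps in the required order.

1, 3, 4, 6, 8, 5, 2, 7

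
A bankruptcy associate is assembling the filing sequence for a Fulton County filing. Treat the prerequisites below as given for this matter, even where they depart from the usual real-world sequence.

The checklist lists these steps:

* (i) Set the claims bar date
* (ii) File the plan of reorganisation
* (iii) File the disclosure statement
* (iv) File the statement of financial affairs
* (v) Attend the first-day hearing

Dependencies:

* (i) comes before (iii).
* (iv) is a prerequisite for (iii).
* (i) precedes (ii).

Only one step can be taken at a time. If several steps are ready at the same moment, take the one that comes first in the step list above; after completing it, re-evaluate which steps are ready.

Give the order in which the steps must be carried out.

(i), (ii), (iv), (iii), (v)

(i), (iv) and (v) have no prerequisites; (i) is listed earlier, so (i) is first.
Now (ii), (iv) and (v) have their prerequisites met. (ii) is listed earlier, so (ii) next.
Now (iv) and (v) have their prerequisites met. (iv) is listed earlier, so (iv) next.
Now (iii) and (v) have their prerequisites met. (iii) is listed earlier, so (iii) next.
Next only (v) has its prerequisites met → (v).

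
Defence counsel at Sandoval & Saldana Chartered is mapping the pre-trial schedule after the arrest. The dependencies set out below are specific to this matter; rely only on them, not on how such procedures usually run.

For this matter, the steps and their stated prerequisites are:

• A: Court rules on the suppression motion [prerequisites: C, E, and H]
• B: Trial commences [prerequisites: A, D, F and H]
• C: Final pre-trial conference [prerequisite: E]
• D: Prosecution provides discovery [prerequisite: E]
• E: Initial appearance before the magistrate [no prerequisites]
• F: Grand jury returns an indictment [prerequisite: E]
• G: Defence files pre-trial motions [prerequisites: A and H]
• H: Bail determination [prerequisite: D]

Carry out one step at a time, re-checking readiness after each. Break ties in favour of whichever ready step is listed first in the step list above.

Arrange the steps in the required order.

E → C → D → F → H → A → B → G

E is the only step with nothing outstanding, so it goes first.
Now C, D and F have their prerequisites met. C is listed earlier, so C next.
Ready: D and F. D is listed earlier → D.
Now F and H have their prerequisites met. F is listed earlier, so F next.
H is the only step now ready → H.
A is the only step now ready → A.
Now B and G have their prerequisites met. B is listed earlier, so B next.
G needed A and H, now all done → G.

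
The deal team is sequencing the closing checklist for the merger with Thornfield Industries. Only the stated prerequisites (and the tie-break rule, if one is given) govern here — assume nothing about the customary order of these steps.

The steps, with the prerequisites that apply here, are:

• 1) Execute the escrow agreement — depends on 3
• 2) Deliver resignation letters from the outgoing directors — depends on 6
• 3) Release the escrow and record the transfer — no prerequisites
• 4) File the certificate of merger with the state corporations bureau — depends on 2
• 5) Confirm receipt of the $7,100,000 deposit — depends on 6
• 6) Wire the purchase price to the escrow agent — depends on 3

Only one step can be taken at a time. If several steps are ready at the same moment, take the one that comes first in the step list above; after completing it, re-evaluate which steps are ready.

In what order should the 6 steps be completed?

3, 1, 6, 2, 4, 5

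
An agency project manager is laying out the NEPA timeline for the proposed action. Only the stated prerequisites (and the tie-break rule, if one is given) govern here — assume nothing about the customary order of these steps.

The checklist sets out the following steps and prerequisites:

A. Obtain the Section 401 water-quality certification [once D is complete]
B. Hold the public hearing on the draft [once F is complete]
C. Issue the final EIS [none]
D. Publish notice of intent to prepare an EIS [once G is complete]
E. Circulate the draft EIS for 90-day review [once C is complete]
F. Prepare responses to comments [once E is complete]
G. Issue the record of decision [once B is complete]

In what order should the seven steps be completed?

C has no prerequisites → C first.
Next only E has its prerequisites met → E.
F is the only step now ready → F.
B needed F, now all done → B.
Next only G has its prerequisites met → G.
D is the only step now ready → D.
That leaves A as the only ready step → A.

C, E, F, B, G, D, A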